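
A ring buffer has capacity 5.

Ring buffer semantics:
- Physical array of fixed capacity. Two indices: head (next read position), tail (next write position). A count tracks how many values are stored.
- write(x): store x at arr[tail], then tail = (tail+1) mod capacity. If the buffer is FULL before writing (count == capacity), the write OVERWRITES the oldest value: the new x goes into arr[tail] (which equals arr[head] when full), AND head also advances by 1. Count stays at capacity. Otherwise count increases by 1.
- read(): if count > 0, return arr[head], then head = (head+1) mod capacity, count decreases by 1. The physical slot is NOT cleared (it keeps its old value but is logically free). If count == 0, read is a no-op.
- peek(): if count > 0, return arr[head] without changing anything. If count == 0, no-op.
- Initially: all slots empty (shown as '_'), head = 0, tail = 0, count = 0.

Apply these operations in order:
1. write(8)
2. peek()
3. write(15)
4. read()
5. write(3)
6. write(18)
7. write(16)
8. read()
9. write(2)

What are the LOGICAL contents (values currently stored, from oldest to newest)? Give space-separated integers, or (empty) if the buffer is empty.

Answer: 3 18 16 2

Derivation:
After op 1 (write(8)): arr=[8 _ _ _ _] head=0 tail=1 count=1
After op 2 (peek()): arr=[8 _ _ _ _] head=0 tail=1 count=1
After op 3 (write(15)): arr=[8 15 _ _ _] head=0 tail=2 count=2
After op 4 (read()): arr=[8 15 _ _ _] head=1 tail=2 count=1
After op 5 (write(3)): arr=[8 15 3 _ _] head=1 tail=3 count=2
After op 6 (write(18)): arr=[8 15 3 18 _] head=1 tail=4 count=3
After op 7 (write(16)): arr=[8 15 3 18 16] head=1 tail=0 count=4
After op 8 (read()): arr=[8 15 3 18 16] head=2 tail=0 count=3
After op 9 (write(2)): arr=[2 15 3 18 16] head=2 tail=1 count=4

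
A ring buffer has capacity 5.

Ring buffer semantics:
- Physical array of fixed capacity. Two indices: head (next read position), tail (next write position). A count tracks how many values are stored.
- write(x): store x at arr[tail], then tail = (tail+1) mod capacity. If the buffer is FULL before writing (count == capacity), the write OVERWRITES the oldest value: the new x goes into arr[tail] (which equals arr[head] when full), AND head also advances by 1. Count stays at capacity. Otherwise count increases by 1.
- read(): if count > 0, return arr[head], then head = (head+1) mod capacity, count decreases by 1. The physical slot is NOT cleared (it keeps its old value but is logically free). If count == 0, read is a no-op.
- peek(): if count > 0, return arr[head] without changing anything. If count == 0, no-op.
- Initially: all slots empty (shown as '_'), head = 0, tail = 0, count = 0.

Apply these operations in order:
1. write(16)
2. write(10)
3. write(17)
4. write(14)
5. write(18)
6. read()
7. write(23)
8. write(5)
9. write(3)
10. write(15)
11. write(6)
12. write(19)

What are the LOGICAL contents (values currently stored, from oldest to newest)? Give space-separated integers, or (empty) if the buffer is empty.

Answer: 5 3 15 6 19

Derivation:
After op 1 (write(16)): arr=[16 _ _ _ _] head=0 tail=1 count=1
After op 2 (write(10)): arr=[16 10 _ _ _] head=0 tail=2 count=2
After op 3 (write(17)): arr=[16 10 17 _ _] head=0 tail=3 count=3
After op 4 (write(14)): arr=[16 10 17 14 _] head=0 tail=4 count=4
After op 5 (write(18)): arr=[16 10 17 14 18] head=0 tail=0 count=5
After op 6 (read()): arr=[16 10 17 14 18] head=1 tail=0 count=4
After op 7 (write(23)): arr=[23 10 17 14 18] head=1 tail=1 count=5
After op 8 (write(5)): arr=[23 5 17 14 18] head=2 tail=2 count=5
After op 9 (write(3)): arr=[23 5 3 14 18] head=3 tail=3 count=5
After op 10 (write(15)): arr=[23 5 3 15 18] head=4 tail=4 count=5
After op 11 (write(6)): arr=[23 5 3 15 6] head=0 tail=0 count=5
After op 12 (write(19)): arr=[19 5 3 15 6] head=1 tail=1 count=5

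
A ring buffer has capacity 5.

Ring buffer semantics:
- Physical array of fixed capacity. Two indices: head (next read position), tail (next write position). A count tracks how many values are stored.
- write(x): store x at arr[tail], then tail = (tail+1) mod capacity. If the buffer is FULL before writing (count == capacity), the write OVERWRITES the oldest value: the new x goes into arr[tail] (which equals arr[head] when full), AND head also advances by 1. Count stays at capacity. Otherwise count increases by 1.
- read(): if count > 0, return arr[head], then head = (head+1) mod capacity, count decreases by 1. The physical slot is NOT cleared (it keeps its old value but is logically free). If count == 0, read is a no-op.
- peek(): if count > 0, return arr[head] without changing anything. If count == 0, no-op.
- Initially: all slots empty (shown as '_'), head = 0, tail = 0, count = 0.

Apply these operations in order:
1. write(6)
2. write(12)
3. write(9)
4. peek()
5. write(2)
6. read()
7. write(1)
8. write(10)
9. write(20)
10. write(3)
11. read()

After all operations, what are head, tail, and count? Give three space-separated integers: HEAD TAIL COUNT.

Answer: 4 3 4

Derivation:
After op 1 (write(6)): arr=[6 _ _ _ _] head=0 tail=1 count=1
After op 2 (write(12)): arr=[6 12 _ _ _] head=0 tail=2 count=2
After op 3 (write(9)): arr=[6 12 9 _ _] head=0 tail=3 count=3
After op 4 (peek()): arr=[6 12 9 _ _] head=0 tail=3 count=3
After op 5 (write(2)): arr=[6 12 9 2 _] head=0 tail=4 count=4
After op 6 (read()): arr=[6 12 9 2 _] head=1 tail=4 count=3
After op 7 (write(1)): arr=[6 12 9 2 1] head=1 tail=0 count=4
After op 8 (write(10)): arr=[10 12 9 2 1] head=1 tail=1 count=5
After op 9 (write(20)): arr=[10 20 9 2 1] head=2 tail=2 count=5
After op 10 (write(3)): arr=[10 20 3 2 1] head=3 tail=3 count=5
After op 11 (read()): arr=[10 20 3 2 1] head=4 tail=3 count=4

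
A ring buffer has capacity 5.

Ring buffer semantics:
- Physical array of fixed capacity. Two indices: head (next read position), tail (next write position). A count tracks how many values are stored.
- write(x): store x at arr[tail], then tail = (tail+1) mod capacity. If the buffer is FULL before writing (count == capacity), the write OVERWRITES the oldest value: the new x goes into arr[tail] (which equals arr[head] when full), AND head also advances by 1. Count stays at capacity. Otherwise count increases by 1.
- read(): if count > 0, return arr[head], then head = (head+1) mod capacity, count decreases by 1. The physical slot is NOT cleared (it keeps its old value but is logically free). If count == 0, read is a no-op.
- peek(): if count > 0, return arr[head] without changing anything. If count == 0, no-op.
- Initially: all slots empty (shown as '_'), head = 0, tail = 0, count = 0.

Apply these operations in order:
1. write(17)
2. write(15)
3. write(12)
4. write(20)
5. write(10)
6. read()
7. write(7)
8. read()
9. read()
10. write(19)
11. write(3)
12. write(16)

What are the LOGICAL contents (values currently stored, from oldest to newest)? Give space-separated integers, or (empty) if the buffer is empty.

Answer: 10 7 19 3 16

Derivation:
After op 1 (write(17)): arr=[17 _ _ _ _] head=0 tail=1 count=1
After op 2 (write(15)): arr=[17 15 _ _ _] head=0 tail=2 count=2
After op 3 (write(12)): arr=[17 15 12 _ _] head=0 tail=3 count=3
After op 4 (write(20)): arr=[17 15 12 20 _] head=0 tail=4 count=4
After op 5 (write(10)): arr=[17 15 12 20 10] head=0 tail=0 count=5
After op 6 (read()): arr=[17 15 12 20 10] head=1 tail=0 count=4
After op 7 (write(7)): arr=[7 15 12 20 10] head=1 tail=1 count=5
After op 8 (read()): arr=[7 15 12 20 10] head=2 tail=1 count=4
After op 9 (read()): arr=[7 15 12 20 10] head=3 tail=1 count=3
After op 10 (write(19)): arr=[7 19 12 20 10] head=3 tail=2 count=4
After op 11 (write(3)): arr=[7 19 3 20 10] head=3 tail=3 count=5
After op 12 (write(16)): arr=[7 19 3 16 10] head=4 tail=4 count=5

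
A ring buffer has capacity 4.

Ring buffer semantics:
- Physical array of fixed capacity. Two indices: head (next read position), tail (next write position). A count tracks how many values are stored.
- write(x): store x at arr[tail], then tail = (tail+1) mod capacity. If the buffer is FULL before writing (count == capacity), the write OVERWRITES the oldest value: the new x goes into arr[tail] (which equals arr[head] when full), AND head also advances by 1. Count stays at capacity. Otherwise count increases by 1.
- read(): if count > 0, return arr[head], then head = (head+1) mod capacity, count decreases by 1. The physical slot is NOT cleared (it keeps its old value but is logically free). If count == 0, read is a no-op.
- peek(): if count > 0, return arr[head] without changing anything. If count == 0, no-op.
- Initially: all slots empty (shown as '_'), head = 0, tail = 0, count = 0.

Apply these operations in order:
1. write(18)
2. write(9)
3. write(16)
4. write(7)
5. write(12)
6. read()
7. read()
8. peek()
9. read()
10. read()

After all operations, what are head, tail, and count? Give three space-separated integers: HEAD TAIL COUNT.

After op 1 (write(18)): arr=[18 _ _ _] head=0 tail=1 count=1
After op 2 (write(9)): arr=[18 9 _ _] head=0 tail=2 count=2
After op 3 (write(16)): arr=[18 9 16 _] head=0 tail=3 count=3
After op 4 (write(7)): arr=[18 9 16 7] head=0 tail=0 count=4
After op 5 (write(12)): arr=[12 9 16 7] head=1 tail=1 count=4
After op 6 (read()): arr=[12 9 16 7] head=2 tail=1 count=3
After op 7 (read()): arr=[12 9 16 7] head=3 tail=1 count=2
After op 8 (peek()): arr=[12 9 16 7] head=3 tail=1 count=2
After op 9 (read()): arr=[12 9 16 7] head=0 tail=1 count=1
After op 10 (read()): arr=[12 9 16 7] head=1 tail=1 count=0

Answer: 1 1 0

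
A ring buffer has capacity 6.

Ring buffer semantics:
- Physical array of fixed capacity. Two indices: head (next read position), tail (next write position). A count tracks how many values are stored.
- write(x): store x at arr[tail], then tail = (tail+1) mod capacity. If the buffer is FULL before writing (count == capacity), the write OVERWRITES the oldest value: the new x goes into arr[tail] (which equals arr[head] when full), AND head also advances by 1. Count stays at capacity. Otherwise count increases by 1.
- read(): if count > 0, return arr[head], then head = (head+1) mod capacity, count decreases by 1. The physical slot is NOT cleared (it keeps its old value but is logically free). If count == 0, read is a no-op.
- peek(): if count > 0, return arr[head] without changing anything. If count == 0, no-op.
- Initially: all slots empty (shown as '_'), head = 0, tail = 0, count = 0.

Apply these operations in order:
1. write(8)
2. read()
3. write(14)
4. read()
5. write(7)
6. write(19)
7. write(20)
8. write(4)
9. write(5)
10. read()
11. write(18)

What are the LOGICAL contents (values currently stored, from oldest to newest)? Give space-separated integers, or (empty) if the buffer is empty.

Answer: 19 20 4 5 18

Derivation:
After op 1 (write(8)): arr=[8 _ _ _ _ _] head=0 tail=1 count=1
After op 2 (read()): arr=[8 _ _ _ _ _] head=1 tail=1 count=0
After op 3 (write(14)): arr=[8 14 _ _ _ _] head=1 tail=2 count=1
After op 4 (read()): arr=[8 14 _ _ _ _] head=2 tail=2 count=0
After op 5 (write(7)): arr=[8 14 7 _ _ _] head=2 tail=3 count=1
After op 6 (write(19)): arr=[8 14 7 19 _ _] head=2 tail=4 count=2
After op 7 (write(20)): arr=[8 14 7 19 20 _] head=2 tail=5 count=3
After op 8 (write(4)): arr=[8 14 7 19 20 4] head=2 tail=0 count=4
After op 9 (write(5)): arr=[5 14 7 19 20 4] head=2 tail=1 count=5
After op 10 (read()): arr=[5 14 7 19 20 4] head=3 tail=1 count=4
After op 11 (write(18)): arr=[5 18 7 19 20 4] head=3 tail=2 count=5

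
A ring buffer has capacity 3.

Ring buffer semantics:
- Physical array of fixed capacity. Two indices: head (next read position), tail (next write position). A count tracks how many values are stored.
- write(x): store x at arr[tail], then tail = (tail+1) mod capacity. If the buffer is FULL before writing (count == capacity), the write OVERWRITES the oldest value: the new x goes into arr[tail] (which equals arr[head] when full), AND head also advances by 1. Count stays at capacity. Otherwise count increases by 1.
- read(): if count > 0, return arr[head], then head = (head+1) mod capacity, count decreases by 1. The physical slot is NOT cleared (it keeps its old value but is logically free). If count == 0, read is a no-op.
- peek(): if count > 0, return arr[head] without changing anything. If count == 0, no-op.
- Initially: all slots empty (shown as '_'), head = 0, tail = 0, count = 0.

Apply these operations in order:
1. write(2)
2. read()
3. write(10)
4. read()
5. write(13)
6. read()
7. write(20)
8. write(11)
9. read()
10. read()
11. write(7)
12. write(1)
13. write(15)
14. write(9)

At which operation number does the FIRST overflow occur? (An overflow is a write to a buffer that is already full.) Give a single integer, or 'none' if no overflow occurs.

After op 1 (write(2)): arr=[2 _ _] head=0 tail=1 count=1
After op 2 (read()): arr=[2 _ _] head=1 tail=1 count=0
After op 3 (write(10)): arr=[2 10 _] head=1 tail=2 count=1
After op 4 (read()): arr=[2 10 _] head=2 tail=2 count=0
After op 5 (write(13)): arr=[2 10 13] head=2 tail=0 count=1
After op 6 (read()): arr=[2 10 13] head=0 tail=0 count=0
After op 7 (write(20)): arr=[20 10 13] head=0 tail=1 count=1
After op 8 (write(11)): arr=[20 11 13] head=0 tail=2 count=2
After op 9 (read()): arr=[20 11 13] head=1 tail=2 count=1
After op 10 (read()): arr=[20 11 13] head=2 tail=2 count=0
After op 11 (write(7)): arr=[20 11 7] head=2 tail=0 count=1
After op 12 (write(1)): arr=[1 11 7] head=2 tail=1 count=2
After op 13 (write(15)): arr=[1 15 7] head=2 tail=2 count=3
After op 14 (write(9)): arr=[1 15 9] head=0 tail=0 count=3

Answer: 14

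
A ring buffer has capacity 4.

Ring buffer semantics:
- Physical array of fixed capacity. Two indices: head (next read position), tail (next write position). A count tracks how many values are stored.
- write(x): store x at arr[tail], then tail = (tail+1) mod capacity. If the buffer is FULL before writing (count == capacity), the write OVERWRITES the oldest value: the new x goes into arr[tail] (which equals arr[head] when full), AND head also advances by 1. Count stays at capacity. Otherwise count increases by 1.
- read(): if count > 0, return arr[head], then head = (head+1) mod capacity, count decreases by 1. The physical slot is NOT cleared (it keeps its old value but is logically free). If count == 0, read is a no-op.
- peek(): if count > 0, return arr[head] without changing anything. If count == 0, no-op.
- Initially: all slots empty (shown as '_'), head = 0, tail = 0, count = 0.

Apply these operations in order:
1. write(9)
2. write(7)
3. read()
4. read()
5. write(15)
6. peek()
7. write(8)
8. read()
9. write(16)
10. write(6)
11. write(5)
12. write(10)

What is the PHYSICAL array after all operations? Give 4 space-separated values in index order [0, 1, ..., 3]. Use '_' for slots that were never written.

After op 1 (write(9)): arr=[9 _ _ _] head=0 tail=1 count=1
After op 2 (write(7)): arr=[9 7 _ _] head=0 tail=2 count=2
After op 3 (read()): arr=[9 7 _ _] head=1 tail=2 count=1
After op 4 (read()): arr=[9 7 _ _] head=2 tail=2 count=0
After op 5 (write(15)): arr=[9 7 15 _] head=2 tail=3 count=1
After op 6 (peek()): arr=[9 7 15 _] head=2 tail=3 count=1
After op 7 (write(8)): arr=[9 7 15 8] head=2 tail=0 count=2
After op 8 (read()): arr=[9 7 15 8] head=3 tail=0 count=1
After op 9 (write(16)): arr=[16 7 15 8] head=3 tail=1 count=2
After op 10 (write(6)): arr=[16 6 15 8] head=3 tail=2 count=3
After op 11 (write(5)): arr=[16 6 5 8] head=3 tail=3 count=4
After op 12 (write(10)): arr=[16 6 5 10] head=0 tail=0 count=4

Answer: 16 6 5 10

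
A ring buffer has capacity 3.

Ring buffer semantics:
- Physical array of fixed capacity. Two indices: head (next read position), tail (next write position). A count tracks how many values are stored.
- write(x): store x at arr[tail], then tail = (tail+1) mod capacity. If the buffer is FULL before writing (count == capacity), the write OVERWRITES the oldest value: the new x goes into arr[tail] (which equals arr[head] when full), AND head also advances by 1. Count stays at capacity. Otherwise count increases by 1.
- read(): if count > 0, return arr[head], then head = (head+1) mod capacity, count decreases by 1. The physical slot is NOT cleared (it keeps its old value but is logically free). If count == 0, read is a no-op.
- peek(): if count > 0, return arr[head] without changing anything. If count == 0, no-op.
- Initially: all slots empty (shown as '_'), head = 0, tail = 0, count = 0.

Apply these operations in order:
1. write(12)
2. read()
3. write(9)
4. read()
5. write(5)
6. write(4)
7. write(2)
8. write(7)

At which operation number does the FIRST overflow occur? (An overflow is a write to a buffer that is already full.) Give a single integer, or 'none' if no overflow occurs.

Answer: 8

Derivation:
After op 1 (write(12)): arr=[12 _ _] head=0 tail=1 count=1
After op 2 (read()): arr=[12 _ _] head=1 tail=1 count=0
After op 3 (write(9)): arr=[12 9 _] head=1 tail=2 count=1
After op 4 (read()): arr=[12 9 _] head=2 tail=2 count=0
After op 5 (write(5)): arr=[12 9 5] head=2 tail=0 count=1
After op 6 (write(4)): arr=[4 9 5] head=2 tail=1 count=2
After op 7 (write(2)): arr=[4 2 5] head=2 tail=2 count=3
After op 8 (write(7)): arr=[4 2 7] head=0 tail=0 count=3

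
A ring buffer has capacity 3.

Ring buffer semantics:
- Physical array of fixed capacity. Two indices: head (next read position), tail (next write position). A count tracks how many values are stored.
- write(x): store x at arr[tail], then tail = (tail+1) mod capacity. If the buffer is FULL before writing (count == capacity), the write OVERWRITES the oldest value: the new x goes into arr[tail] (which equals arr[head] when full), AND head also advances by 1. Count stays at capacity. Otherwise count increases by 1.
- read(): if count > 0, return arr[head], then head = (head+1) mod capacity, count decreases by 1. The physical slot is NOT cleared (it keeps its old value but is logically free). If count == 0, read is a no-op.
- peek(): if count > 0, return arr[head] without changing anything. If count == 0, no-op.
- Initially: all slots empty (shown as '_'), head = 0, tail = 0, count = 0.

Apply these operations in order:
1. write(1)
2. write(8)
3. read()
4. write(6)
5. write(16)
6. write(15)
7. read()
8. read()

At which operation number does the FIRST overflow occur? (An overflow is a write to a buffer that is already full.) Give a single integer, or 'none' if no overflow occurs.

Answer: 6

Derivation:
After op 1 (write(1)): arr=[1 _ _] head=0 tail=1 count=1
After op 2 (write(8)): arr=[1 8 _] head=0 tail=2 count=2
After op 3 (read()): arr=[1 8 _] head=1 tail=2 count=1
After op 4 (write(6)): arr=[1 8 6] head=1 tail=0 count=2
After op 5 (write(16)): arr=[16 8 6] head=1 tail=1 count=3
After op 6 (write(15)): arr=[16 15 6] head=2 tail=2 count=3
After op 7 (read()): arr=[16 15 6] head=0 tail=2 count=2
After op 8 (read()): arr=[16 15 6] head=1 tail=2 count=1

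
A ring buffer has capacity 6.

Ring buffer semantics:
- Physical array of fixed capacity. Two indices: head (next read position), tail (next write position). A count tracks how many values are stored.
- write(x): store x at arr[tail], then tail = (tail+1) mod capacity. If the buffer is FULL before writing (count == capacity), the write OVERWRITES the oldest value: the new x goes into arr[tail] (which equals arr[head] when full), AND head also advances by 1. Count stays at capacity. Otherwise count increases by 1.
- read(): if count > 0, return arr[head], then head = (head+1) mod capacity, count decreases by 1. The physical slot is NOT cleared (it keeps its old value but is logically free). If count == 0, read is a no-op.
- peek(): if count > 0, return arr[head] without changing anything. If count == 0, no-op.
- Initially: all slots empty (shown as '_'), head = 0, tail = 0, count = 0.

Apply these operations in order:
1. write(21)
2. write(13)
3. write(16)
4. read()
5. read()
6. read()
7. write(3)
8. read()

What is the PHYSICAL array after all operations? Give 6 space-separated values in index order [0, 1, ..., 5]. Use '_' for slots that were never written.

Answer: 21 13 16 3 _ _

Derivation:
After op 1 (write(21)): arr=[21 _ _ _ _ _] head=0 tail=1 count=1
After op 2 (write(13)): arr=[21 13 _ _ _ _] head=0 tail=2 count=2
After op 3 (write(16)): arr=[21 13 16 _ _ _] head=0 tail=3 count=3
After op 4 (read()): arr=[21 13 16 _ _ _] head=1 tail=3 count=2
After op 5 (read()): arr=[21 13 16 _ _ _] head=2 tail=3 count=1
After op 6 (read()): arr=[21 13 16 _ _ _] head=3 tail=3 count=0
After op 7 (write(3)): arr=[21 13 16 3 _ _] head=3 tail=4 count=1
After op 8 (read()): arr=[21 13 16 3 _ _] head=4 tail=4 count=0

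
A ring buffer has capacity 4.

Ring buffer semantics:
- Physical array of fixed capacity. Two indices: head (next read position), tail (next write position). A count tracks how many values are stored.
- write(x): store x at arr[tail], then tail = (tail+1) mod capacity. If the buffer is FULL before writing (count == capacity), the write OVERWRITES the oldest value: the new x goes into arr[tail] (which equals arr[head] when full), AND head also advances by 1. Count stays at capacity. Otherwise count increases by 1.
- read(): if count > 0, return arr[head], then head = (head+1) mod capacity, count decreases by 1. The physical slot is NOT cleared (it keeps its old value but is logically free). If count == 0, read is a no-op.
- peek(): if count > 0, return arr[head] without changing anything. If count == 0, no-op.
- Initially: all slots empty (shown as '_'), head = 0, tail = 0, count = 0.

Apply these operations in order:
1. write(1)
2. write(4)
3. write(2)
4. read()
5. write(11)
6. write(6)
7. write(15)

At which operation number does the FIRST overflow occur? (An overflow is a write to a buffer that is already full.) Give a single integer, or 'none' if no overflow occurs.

Answer: 7

Derivation:
After op 1 (write(1)): arr=[1 _ _ _] head=0 tail=1 count=1
After op 2 (write(4)): arr=[1 4 _ _] head=0 tail=2 count=2
After op 3 (write(2)): arr=[1 4 2 _] head=0 tail=3 count=3
After op 4 (read()): arr=[1 4 2 _] head=1 tail=3 count=2
After op 5 (write(11)): arr=[1 4 2 11] head=1 tail=0 count=3
After op 6 (write(6)): arr=[6 4 2 11] head=1 tail=1 count=4
After op 7 (write(15)): arr=[6 15 2 11] head=2 tail=2 count=4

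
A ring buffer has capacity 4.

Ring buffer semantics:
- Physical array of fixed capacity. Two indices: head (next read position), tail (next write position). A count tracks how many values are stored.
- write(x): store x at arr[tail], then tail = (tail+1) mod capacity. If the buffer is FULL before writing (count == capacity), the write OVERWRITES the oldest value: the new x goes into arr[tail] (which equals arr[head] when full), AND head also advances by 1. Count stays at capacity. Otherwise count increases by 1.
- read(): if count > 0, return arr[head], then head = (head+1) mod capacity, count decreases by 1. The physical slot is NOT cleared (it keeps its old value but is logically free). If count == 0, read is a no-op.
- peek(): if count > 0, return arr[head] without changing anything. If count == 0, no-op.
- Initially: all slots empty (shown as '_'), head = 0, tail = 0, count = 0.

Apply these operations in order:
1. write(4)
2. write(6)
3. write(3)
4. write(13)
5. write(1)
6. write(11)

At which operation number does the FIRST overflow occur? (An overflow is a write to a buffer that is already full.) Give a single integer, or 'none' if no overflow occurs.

Answer: 5

Derivation:
After op 1 (write(4)): arr=[4 _ _ _] head=0 tail=1 count=1
After op 2 (write(6)): arr=[4 6 _ _] head=0 tail=2 count=2
After op 3 (write(3)): arr=[4 6 3 _] head=0 tail=3 count=3
After op 4 (write(13)): arr=[4 6 3 13] head=0 tail=0 count=4
After op 5 (write(1)): arr=[1 6 3 13] head=1 tail=1 count=4
After op 6 (write(11)): arr=[1 11 3 13] head=2 tail=2 count=4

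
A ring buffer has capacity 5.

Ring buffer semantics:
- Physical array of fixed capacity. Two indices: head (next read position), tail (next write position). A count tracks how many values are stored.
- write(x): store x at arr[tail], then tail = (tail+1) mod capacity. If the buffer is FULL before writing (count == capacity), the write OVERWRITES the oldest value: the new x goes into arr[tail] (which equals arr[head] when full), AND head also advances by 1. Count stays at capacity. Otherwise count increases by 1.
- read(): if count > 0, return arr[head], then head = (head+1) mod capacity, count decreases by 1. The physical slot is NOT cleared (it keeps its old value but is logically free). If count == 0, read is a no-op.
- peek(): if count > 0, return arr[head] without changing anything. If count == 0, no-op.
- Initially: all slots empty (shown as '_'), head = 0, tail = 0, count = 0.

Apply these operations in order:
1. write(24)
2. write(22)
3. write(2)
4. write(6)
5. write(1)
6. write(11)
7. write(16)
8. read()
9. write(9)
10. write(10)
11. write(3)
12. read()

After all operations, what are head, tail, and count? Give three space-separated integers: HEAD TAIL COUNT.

After op 1 (write(24)): arr=[24 _ _ _ _] head=0 tail=1 count=1
After op 2 (write(22)): arr=[24 22 _ _ _] head=0 tail=2 count=2
After op 3 (write(2)): arr=[24 22 2 _ _] head=0 tail=3 count=3
After op 4 (write(6)): arr=[24 22 2 6 _] head=0 tail=4 count=4
After op 5 (write(1)): arr=[24 22 2 6 1] head=0 tail=0 count=5
After op 6 (write(11)): arr=[11 22 2 6 1] head=1 tail=1 count=5
After op 7 (write(16)): arr=[11 16 2 6 1] head=2 tail=2 count=5
After op 8 (read()): arr=[11 16 2 6 1] head=3 tail=2 count=4
After op 9 (write(9)): arr=[11 16 9 6 1] head=3 tail=3 count=5
After op 10 (write(10)): arr=[11 16 9 10 1] head=4 tail=4 count=5
After op 11 (write(3)): arr=[11 16 9 10 3] head=0 tail=0 count=5
After op 12 (read()): arr=[11 16 9 10 3] head=1 tail=0 count=4

Answer: 1 0 4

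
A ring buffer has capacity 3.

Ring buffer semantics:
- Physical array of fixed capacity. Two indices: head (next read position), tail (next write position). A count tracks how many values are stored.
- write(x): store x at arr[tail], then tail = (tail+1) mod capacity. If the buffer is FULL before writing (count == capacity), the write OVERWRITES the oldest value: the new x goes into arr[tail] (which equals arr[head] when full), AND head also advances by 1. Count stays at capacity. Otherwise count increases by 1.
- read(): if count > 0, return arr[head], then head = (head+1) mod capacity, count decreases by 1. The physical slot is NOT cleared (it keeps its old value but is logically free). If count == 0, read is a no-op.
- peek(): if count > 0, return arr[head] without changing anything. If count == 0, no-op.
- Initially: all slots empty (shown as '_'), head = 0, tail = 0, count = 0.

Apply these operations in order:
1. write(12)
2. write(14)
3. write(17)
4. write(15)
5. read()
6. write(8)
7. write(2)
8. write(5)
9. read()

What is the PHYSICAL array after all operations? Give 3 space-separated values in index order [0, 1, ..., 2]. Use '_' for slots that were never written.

Answer: 5 8 2

Derivation:
After op 1 (write(12)): arr=[12 _ _] head=0 tail=1 count=1
After op 2 (write(14)): arr=[12 14 _] head=0 tail=2 count=2
After op 3 (write(17)): arr=[12 14 17] head=0 tail=0 count=3
After op 4 (write(15)): arr=[15 14 17] head=1 tail=1 count=3
After op 5 (read()): arr=[15 14 17] head=2 tail=1 count=2
After op 6 (write(8)): arr=[15 8 17] head=2 tail=2 count=3
After op 7 (write(2)): arr=[15 8 2] head=0 tail=0 count=3
After op 8 (write(5)): arr=[5 8 2] head=1 tail=1 count=3
After op 9 (read()): arr=[5 8 2] head=2 tail=1 count=2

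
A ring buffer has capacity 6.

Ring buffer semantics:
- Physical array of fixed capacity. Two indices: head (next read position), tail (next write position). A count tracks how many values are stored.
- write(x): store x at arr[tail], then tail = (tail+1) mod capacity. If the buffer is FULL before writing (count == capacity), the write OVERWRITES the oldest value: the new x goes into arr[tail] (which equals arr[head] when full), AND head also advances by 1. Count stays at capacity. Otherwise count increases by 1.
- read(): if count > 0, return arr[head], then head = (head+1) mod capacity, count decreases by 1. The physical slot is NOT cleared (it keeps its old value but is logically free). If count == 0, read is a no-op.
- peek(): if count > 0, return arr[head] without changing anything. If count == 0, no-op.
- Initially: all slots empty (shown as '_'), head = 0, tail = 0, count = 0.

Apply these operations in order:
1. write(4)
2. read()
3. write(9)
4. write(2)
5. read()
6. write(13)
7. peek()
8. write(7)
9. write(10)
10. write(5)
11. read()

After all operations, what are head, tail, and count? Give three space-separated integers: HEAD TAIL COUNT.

Answer: 3 1 4

Derivation:
After op 1 (write(4)): arr=[4 _ _ _ _ _] head=0 tail=1 count=1
After op 2 (read()): arr=[4 _ _ _ _ _] head=1 tail=1 count=0
After op 3 (write(9)): arr=[4 9 _ _ _ _] head=1 tail=2 count=1
After op 4 (write(2)): arr=[4 9 2 _ _ _] head=1 tail=3 count=2
After op 5 (read()): arr=[4 9 2 _ _ _] head=2 tail=3 count=1
After op 6 (write(13)): arr=[4 9 2 13 _ _] head=2 tail=4 count=2
After op 7 (peek()): arr=[4 9 2 13 _ _] head=2 tail=4 count=2
After op 8 (write(7)): arr=[4 9 2 13 7 _] head=2 tail=5 count=3
After op 9 (write(10)): arr=[4 9 2 13 7 10] head=2 tail=0 count=4
After op 10 (write(5)): arr=[5 9 2 13 7 10] head=2 tail=1 count=5
After op 11 (read()): arr=[5 9 2 13 7 10] head=3 tail=1 count=4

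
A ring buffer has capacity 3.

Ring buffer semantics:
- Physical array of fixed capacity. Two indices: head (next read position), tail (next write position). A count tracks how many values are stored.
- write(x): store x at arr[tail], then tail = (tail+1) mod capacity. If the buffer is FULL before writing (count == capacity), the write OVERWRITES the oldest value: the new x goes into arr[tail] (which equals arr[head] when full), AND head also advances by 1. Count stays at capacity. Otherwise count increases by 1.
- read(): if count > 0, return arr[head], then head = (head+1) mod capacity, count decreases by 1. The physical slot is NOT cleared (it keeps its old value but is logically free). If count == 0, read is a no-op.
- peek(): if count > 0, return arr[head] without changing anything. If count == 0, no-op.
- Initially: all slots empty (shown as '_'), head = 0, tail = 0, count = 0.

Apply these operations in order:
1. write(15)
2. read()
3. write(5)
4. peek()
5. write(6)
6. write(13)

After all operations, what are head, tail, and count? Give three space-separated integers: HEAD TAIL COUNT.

After op 1 (write(15)): arr=[15 _ _] head=0 tail=1 count=1
After op 2 (read()): arr=[15 _ _] head=1 tail=1 count=0
After op 3 (write(5)): arr=[15 5 _] head=1 tail=2 count=1
After op 4 (peek()): arr=[15 5 _] head=1 tail=2 count=1
After op 5 (write(6)): arr=[15 5 6] head=1 tail=0 count=2
After op 6 (write(13)): arr=[13 5 6] head=1 tail=1 count=3

Answer: 1 1 3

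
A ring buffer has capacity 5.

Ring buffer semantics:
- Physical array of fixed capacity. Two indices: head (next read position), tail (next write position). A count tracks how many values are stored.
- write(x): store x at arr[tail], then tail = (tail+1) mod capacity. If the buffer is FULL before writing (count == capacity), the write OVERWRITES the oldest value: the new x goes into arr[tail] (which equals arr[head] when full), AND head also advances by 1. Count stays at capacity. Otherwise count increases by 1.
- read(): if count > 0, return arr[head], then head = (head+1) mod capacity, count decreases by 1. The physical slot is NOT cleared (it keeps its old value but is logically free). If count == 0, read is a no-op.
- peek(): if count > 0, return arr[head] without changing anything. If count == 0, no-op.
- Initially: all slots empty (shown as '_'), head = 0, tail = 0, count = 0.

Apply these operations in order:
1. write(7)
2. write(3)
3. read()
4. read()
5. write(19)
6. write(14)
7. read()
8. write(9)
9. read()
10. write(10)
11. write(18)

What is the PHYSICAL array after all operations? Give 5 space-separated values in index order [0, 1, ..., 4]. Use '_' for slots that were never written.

Answer: 10 18 19 14 9

Derivation:
After op 1 (write(7)): arr=[7 _ _ _ _] head=0 tail=1 count=1
After op 2 (write(3)): arr=[7 3 _ _ _] head=0 tail=2 count=2
After op 3 (read()): arr=[7 3 _ _ _] head=1 tail=2 count=1
After op 4 (read()): arr=[7 3 _ _ _] head=2 tail=2 count=0
After op 5 (write(19)): arr=[7 3 19 _ _] head=2 tail=3 count=1
After op 6 (write(14)): arr=[7 3 19 14 _] head=2 tail=4 count=2
After op 7 (read()): arr=[7 3 19 14 _] head=3 tail=4 count=1
After op 8 (write(9)): arr=[7 3 19 14 9] head=3 tail=0 count=2
After op 9 (read()): arr=[7 3 19 14 9] head=4 tail=0 count=1
After op 10 (write(10)): arr=[10 3 19 14 9] head=4 tail=1 count=2
After op 11 (write(18)): arr=[10 18 19 14 9] head=4 tail=2 count=3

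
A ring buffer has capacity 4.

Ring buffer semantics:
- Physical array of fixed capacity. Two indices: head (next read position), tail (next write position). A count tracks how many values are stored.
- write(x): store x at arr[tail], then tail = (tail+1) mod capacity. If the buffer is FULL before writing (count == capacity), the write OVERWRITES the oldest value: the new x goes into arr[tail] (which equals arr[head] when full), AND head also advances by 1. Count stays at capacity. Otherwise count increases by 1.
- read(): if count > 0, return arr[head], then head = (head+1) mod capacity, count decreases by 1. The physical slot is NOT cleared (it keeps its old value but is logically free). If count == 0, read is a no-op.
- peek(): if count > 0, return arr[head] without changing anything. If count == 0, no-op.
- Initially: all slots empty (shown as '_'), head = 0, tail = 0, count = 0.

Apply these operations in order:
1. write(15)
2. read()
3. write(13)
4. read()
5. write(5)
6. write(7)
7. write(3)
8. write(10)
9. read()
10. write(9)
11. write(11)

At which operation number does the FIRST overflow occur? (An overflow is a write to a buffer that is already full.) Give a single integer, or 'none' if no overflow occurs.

After op 1 (write(15)): arr=[15 _ _ _] head=0 tail=1 count=1
After op 2 (read()): arr=[15 _ _ _] head=1 tail=1 count=0
After op 3 (write(13)): arr=[15 13 _ _] head=1 tail=2 count=1
After op 4 (read()): arr=[15 13 _ _] head=2 tail=2 count=0
After op 5 (write(5)): arr=[15 13 5 _] head=2 tail=3 count=1
After op 6 (write(7)): arr=[15 13 5 7] head=2 tail=0 count=2
After op 7 (write(3)): arr=[3 13 5 7] head=2 tail=1 count=3
After op 8 (write(10)): arr=[3 10 5 7] head=2 tail=2 count=4
After op 9 (read()): arr=[3 10 5 7] head=3 tail=2 count=3
After op 10 (write(9)): arr=[3 10 9 7] head=3 tail=3 count=4
After op 11 (write(11)): arr=[3 10 9 11] head=0 tail=0 count=4

Answer: 11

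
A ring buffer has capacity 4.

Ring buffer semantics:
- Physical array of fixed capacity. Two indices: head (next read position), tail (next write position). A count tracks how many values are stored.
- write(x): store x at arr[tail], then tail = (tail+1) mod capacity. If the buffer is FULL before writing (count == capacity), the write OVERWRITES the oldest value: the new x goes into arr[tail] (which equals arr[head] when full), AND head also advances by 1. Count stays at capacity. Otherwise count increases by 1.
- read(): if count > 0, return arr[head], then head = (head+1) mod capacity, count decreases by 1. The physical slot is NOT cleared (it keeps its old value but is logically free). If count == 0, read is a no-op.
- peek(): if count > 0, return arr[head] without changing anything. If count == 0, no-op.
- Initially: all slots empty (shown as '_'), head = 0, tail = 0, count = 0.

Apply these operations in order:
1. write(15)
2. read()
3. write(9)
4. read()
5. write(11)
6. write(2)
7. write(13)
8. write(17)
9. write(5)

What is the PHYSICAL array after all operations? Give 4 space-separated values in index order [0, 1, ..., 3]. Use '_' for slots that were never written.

After op 1 (write(15)): arr=[15 _ _ _] head=0 tail=1 count=1
After op 2 (read()): arr=[15 _ _ _] head=1 tail=1 count=0
After op 3 (write(9)): arr=[15 9 _ _] head=1 tail=2 count=1
After op 4 (read()): arr=[15 9 _ _] head=2 tail=2 count=0
After op 5 (write(11)): arr=[15 9 11 _] head=2 tail=3 count=1
After op 6 (write(2)): arr=[15 9 11 2] head=2 tail=0 count=2
After op 7 (write(13)): arr=[13 9 11 2] head=2 tail=1 count=3
After op 8 (write(17)): arr=[13 17 11 2] head=2 tail=2 count=4
After op 9 (write(5)): arr=[13 17 5 2] head=3 tail=3 count=4

Answer: 13 17 5 2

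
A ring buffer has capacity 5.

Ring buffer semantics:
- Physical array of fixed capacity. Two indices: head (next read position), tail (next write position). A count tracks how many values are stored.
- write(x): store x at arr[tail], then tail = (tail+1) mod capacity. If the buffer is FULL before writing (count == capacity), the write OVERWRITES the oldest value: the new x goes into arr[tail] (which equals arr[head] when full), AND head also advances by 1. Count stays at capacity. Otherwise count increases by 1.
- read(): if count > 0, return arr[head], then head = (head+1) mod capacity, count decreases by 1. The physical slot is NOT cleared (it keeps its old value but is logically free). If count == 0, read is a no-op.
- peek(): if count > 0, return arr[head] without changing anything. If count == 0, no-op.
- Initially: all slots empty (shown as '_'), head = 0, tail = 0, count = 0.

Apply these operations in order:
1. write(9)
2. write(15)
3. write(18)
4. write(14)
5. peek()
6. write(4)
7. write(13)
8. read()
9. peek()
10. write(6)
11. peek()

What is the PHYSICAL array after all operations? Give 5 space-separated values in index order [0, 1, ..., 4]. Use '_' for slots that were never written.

After op 1 (write(9)): arr=[9 _ _ _ _] head=0 tail=1 count=1
After op 2 (write(15)): arr=[9 15 _ _ _] head=0 tail=2 count=2
After op 3 (write(18)): arr=[9 15 18 _ _] head=0 tail=3 count=3
After op 4 (write(14)): arr=[9 15 18 14 _] head=0 tail=4 count=4
After op 5 (peek()): arr=[9 15 18 14 _] head=0 tail=4 count=4
After op 6 (write(4)): arr=[9 15 18 14 4] head=0 tail=0 count=5
After op 7 (write(13)): arr=[13 15 18 14 4] head=1 tail=1 count=5
After op 8 (read()): arr=[13 15 18 14 4] head=2 tail=1 count=4
After op 9 (peek()): arr=[13 15 18 14 4] head=2 tail=1 count=4
After op 10 (write(6)): arr=[13 6 18 14 4] head=2 tail=2 count=5
After op 11 (peek()): arr=[13 6 18 14 4] head=2 tail=2 count=5

Answer: 13 6 18 14 4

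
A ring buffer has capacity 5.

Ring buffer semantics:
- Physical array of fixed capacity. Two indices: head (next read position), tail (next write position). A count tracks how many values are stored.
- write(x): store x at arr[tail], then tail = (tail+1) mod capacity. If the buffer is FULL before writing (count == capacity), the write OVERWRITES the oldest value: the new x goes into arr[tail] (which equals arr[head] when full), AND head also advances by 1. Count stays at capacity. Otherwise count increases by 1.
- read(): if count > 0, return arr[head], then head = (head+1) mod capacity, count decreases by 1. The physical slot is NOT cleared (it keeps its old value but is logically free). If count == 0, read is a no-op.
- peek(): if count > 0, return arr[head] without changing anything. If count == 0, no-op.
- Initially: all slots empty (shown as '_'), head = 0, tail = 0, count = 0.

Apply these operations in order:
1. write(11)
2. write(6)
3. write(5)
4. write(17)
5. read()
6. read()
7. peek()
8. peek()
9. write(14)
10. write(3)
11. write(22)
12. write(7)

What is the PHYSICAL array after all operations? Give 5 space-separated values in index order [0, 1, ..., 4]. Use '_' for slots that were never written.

After op 1 (write(11)): arr=[11 _ _ _ _] head=0 tail=1 count=1
After op 2 (write(6)): arr=[11 6 _ _ _] head=0 tail=2 count=2
After op 3 (write(5)): arr=[11 6 5 _ _] head=0 tail=3 count=3
After op 4 (write(17)): arr=[11 6 5 17 _] head=0 tail=4 count=4
After op 5 (read()): arr=[11 6 5 17 _] head=1 tail=4 count=3
After op 6 (read()): arr=[11 6 5 17 _] head=2 tail=4 count=2
After op 7 (peek()): arr=[11 6 5 17 _] head=2 tail=4 count=2
After op 8 (peek()): arr=[11 6 5 17 _] head=2 tail=4 count=2
After op 9 (write(14)): arr=[11 6 5 17 14] head=2 tail=0 count=3
After op 10 (write(3)): arr=[3 6 5 17 14] head=2 tail=1 count=4
After op 11 (write(22)): arr=[3 22 5 17 14] head=2 tail=2 count=5
After op 12 (write(7)): arr=[3 22 7 17 14] head=3 tail=3 count=5

Answer: 3 22 7 17 14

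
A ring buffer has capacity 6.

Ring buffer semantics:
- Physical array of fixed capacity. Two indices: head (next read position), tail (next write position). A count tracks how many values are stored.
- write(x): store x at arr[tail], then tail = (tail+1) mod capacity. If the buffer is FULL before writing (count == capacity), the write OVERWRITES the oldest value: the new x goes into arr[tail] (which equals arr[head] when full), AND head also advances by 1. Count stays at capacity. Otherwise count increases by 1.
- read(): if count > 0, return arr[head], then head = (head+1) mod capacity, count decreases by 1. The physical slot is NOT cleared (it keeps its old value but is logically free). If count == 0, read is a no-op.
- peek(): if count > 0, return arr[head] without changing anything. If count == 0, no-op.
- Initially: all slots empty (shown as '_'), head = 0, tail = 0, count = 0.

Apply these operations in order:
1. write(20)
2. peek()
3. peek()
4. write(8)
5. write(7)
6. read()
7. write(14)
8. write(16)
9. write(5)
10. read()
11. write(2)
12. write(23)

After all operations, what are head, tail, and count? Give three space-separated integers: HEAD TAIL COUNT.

Answer: 2 2 6

Derivation:
After op 1 (write(20)): arr=[20 _ _ _ _ _] head=0 tail=1 count=1
After op 2 (peek()): arr=[20 _ _ _ _ _] head=0 tail=1 count=1
After op 3 (peek()): arr=[20 _ _ _ _ _] head=0 tail=1 count=1
After op 4 (write(8)): arr=[20 8 _ _ _ _] head=0 tail=2 count=2
After op 5 (write(7)): arr=[20 8 7 _ _ _] head=0 tail=3 count=3
After op 6 (read()): arr=[20 8 7 _ _ _] head=1 tail=3 count=2
After op 7 (write(14)): arr=[20 8 7 14 _ _] head=1 tail=4 count=3
After op 8 (write(16)): arr=[20 8 7 14 16 _] head=1 tail=5 count=4
After op 9 (write(5)): arr=[20 8 7 14 16 5] head=1 tail=0 count=5
After op 10 (read()): arr=[20 8 7 14 16 5] head=2 tail=0 count=4
After op 11 (write(2)): arr=[2 8 7 14 16 5] head=2 tail=1 count=5
After op 12 (write(23)): arr=[2 23 7 14 16 5] head=2 tail=2 count=6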